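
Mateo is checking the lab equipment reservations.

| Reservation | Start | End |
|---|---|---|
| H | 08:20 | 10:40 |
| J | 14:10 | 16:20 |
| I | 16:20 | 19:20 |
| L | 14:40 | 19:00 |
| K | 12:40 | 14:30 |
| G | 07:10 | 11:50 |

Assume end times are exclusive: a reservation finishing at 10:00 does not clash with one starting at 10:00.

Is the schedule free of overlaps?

No

Sorted by start: G, H, K, J, L, I.
H starts before G ends → G and H overlap.
That's a conflict, so the schedule is not conflict-free.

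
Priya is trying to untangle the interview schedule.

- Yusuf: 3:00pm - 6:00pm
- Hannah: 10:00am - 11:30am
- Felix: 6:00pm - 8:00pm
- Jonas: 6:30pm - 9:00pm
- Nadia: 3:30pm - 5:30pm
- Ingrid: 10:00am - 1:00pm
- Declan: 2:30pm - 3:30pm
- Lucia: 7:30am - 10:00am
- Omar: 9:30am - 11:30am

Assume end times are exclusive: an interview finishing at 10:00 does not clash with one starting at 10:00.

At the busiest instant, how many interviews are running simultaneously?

3

Sort all start/end points and keep a running count:
7:30am start Lucia → 1
9:30am start Omar → 2
10:00am end Lucia → 1
10:00am start Hannah → 2
10:00am start Ingrid → 3
11:30am end Hannah → 2
11:30am end Omar → 1
1:00pm end Ingrid → 0
2:30pm start Declan → 1
3:00pm start Yusuf → 2
3:30pm end Declan → 1
3:30pm start Nadia → 2
5:30pm end Nadia → 1
6:00pm end Yusuf → 0
6:00pm start Felix → 1
6:30pm start Jonas → 2
8:00pm end Felix → 1
9:00pm end Jonas → 0
Peak is 3, at 10:00am (Hannah, Ingrid, Omar).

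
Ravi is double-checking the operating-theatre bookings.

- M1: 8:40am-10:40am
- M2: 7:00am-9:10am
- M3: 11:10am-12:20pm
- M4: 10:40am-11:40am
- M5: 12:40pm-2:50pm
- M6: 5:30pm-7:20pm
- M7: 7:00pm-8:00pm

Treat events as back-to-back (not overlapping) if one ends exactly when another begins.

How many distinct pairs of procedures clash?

Check each pair: they overlap iff neither finishes before the other starts.
Sorted by start: M2, M1, M4, M3, M5, M6, M7.
M1 starts before M2 ends → M2 and M1 overlap.
M4 starts after M2 ends, so nothing later overlaps M2 either.
M4 starts exactly when M1 ends (back-to-back, no overlap), so nothing later overlaps M1 either.
M3 starts before M4 ends → M4 and M3 overlap.
M5 starts after M4 ends, so nothing later overlaps M4 either.
M5 starts after M3 ends, so nothing later overlaps M3 either.
M6 starts after M5 ends, so nothing later overlaps M5 either.
M7 starts before M6 ends → M6 and M7 overlap.
Overlapping pairs: M1 & M2, M3 & M4, M6 & M7 — 3 in total.

3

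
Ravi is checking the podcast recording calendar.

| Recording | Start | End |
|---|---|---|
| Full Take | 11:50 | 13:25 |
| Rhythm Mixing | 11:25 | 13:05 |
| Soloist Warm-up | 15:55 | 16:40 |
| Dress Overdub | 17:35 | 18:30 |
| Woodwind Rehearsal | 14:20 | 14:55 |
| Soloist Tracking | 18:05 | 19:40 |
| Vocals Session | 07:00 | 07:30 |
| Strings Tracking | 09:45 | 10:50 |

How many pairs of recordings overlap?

Sorted by start: Vocals Session, Strings Tracking, Rhythm Mixing, Full Take, Woodwind Rehearsal, Soloist Warm-up, Dress Overdub, Soloist Tracking.
Strings Tracking starts after Vocals Session ends; Vocals Session is clear from here.
Rhythm Mixing starts after Strings Tracking ends; Strings Tracking is clear from here.
Full Take starts before Rhythm Mixing ends → Rhythm Mixing and Full Take overlap.
Woodwind Rehearsal starts after Rhythm Mixing ends; Rhythm Mixing is clear from here.
Woodwind Rehearsal starts after Full Take ends; Full Take is clear from here.
Soloist Warm-up starts after Woodwind Rehearsal ends; Woodwind Rehearsal is clear from here.
Dress Overdub starts after Soloist Warm-up ends; Soloist Warm-up is clear from here.
Soloist Tracking starts before Dress Overdub ends → Dress Overdub and Soloist Tracking overlap.
Overlapping pairs: Dress Overdub & Soloist Tracking, Full Take & Rhythm Mixing — 2 in total.

2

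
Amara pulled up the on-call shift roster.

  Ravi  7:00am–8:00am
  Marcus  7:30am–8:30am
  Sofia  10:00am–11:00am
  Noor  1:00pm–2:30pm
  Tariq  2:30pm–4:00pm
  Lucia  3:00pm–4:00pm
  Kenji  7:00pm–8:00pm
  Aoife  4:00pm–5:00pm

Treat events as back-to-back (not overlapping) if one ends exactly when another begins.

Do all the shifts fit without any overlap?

Sorted by start: Ravi, Marcus, Sofia, Noor, Tariq, Lucia, Aoife, Kenji.
Marcus starts before Ravi ends → Ravi and Marcus overlap.
That's a conflict, so the schedule is not conflict-free.

No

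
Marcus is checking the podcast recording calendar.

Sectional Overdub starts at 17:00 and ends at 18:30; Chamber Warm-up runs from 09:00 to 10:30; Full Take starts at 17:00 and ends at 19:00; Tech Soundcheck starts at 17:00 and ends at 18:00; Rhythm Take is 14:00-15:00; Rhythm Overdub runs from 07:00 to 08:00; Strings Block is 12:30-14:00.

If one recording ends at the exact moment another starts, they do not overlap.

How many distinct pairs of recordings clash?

Check each pair: they overlap iff neither finishes before the other starts.
Sorted by start: Rhythm Overdub, Chamber Warm-up, Strings Block, Rhythm Take, Full Take, Sectional Overdub, Tech Soundcheck.
Chamber Warm-up starts after Rhythm Overdub ends; Rhythm Overdub is clear from here.
Strings Block starts after Chamber Warm-up ends; Chamber Warm-up is clear from here.
Rhythm Take starts exactly when Strings Block ends (back-to-back, no overlap); Strings Block is clear from here.
Full Take starts after Rhythm Take ends; Rhythm Take is clear from here.
Sectional Overdub starts before Full Take ends → Full Take and Sectional Overdub overlap.
Tech Soundcheck starts before Full Take ends → Full Take and Tech Soundcheck overlap.
Tech Soundcheck starts before Sectional Overdub ends → Sectional Overdub and Tech Soundcheck overlap.
Overlapping pairs: Full Take & Sectional Overdub, Full Take & Tech Soundcheck, Sectional Overdub & Tech Soundcheck — 3 in total.

3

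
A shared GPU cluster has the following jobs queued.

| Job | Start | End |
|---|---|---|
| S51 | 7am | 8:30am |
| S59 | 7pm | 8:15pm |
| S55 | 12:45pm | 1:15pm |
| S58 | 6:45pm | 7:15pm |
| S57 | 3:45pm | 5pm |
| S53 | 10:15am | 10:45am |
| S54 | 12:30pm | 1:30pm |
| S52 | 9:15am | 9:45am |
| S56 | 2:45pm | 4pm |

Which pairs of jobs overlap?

Sorted by start: S51, S52, S53, S54, S55, S56, S57, S58, S59.
S52 starts after S51 ends, so S51 has no further overlaps.
S53 starts after S52 ends, so S52 has no further overlaps.
S54 starts after S53 ends, so S53 has no further overlaps.
S55 starts before S54 ends → S54 and S55 overlap.
S56 starts after S54 ends, so S54 has no further overlaps.
S56 starts after S55 ends, so S55 has no further overlaps.
S57 starts before S56 ends → S56 and S57 overlap.
S58 starts after S56 ends, so S56 has no further overlaps.
S58 starts after S57 ends, so S57 has no further overlaps.
S59 starts before S58 ends → S58 and S59 overlap.

S54 & S55, S56 & S57, S58 & S59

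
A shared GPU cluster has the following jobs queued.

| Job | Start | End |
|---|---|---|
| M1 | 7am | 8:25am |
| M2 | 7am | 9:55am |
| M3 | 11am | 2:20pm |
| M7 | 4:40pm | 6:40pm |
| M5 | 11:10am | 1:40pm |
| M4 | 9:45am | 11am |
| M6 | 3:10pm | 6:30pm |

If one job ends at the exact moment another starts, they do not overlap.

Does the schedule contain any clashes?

Sorted by start: M1, M2, M4, M3, M5, M6, M7.
M2 starts before M1 ends → M1 and M2 overlap.
That's a conflict, so the schedule is not conflict-free.

Yes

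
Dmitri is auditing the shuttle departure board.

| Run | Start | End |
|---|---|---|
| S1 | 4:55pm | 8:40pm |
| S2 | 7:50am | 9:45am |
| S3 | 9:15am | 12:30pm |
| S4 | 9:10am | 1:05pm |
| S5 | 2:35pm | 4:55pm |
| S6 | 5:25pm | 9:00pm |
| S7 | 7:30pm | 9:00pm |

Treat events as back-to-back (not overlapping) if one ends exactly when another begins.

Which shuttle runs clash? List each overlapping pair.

Sorted by start: S2, S4, S3, S5, S1, S6, S7.
S4 starts before S2 ends → S2 and S4 overlap.
S3 starts before S2 ends → S2 and S3 overlap.
S5 starts after S2 ends, so S2 has no further overlaps.
S3 starts before S4 ends → S4 and S3 overlap.
S5 starts after S4 ends, so S4 has no further overlaps.
S5 starts after S3 ends, so S3 has no further overlaps.
S1 starts exactly when S5 ends (back-to-back, no overlap), so S5 has no further overlaps.
S6 starts before S1 ends → S1 and S6 overlap.
S7 starts before S1 ends → S1 and S7 overlap.
S7 starts before S6 ends → S6 and S7 overlap.

S1 & S6, S1 & S7, S2 & S3, S2 & S4, S3 & S4, S6 & S7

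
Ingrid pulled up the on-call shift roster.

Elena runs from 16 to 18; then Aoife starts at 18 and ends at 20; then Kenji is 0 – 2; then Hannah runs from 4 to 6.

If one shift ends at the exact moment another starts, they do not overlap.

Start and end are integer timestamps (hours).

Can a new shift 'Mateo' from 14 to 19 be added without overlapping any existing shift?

Kenji: ends 2 at or before Mateo starts 14 → clear.
Hannah: ends 6 at or before Mateo starts 14 → clear.
Elena: starts 16 before Mateo ends 19, and ends 18 after Mateo starts 14 → overlap.
Aoife: starts 18 before Mateo ends 19, and ends 20 after Mateo starts 14 → overlap.
Mateo overlaps Aoife, Elena.

No — it overlaps Aoife, Elena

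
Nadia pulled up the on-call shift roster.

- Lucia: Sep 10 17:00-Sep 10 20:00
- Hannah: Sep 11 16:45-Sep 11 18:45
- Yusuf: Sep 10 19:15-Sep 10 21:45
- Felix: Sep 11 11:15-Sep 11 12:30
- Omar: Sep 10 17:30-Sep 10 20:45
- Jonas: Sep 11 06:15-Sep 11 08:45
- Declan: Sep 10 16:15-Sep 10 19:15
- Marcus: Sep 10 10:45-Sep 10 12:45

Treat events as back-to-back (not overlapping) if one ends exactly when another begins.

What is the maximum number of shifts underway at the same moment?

Walk through starts and ends in time order (an end at T is processed before a start at T):
Sep 10 10:45 start Marcus → 1
Sep 10 12:45 end Marcus → 0
Sep 10 16:15 start Declan → 1
Sep 10 17:00 start Lucia → 2
Sep 10 17:30 start Omar → 3
Sep 10 19:15 end Declan → 2
Sep 10 19:15 start Yusuf → 3
Sep 10 20:00 end Lucia → 2
Sep 10 20:45 end Omar → 1
Sep 10 21:45 end Yusuf → 0
Sep 11 06:15 start Jonas → 1
Sep 11 08:45 end Jonas → 0
Sep 11 11:15 start Felix → 1
Sep 11 12:30 end Felix → 0
Sep 11 16:45 start Hannah → 1
Sep 11 18:45 end Hannah → 0
Peak is 3, at Sep 10 17:30 (Declan, Lucia, Omar).

3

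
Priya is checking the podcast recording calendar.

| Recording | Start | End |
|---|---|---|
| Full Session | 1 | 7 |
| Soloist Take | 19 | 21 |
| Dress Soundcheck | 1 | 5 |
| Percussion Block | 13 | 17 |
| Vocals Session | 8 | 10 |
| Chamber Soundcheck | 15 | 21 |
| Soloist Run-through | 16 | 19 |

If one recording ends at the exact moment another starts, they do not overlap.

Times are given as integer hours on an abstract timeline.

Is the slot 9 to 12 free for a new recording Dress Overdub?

Full Session: ends 7 at or before Dress Overdub starts 9 → clear.
Dress Soundcheck: ends 5 at or before Dress Overdub starts 9 → clear.
Vocals Session: starts 8 before Dress Overdub ends 12, and ends 10 after Dress Overdub starts 9 → overlap.
Percussion Block: starts 13 at or after Dress Overdub ends 12 → clear.
Chamber Soundcheck: starts 15 at or after Dress Overdub ends 12 → clear.
Soloist Run-through: starts 16 at or after Dress Overdub ends 12 → clear.
Soloist Take: starts 19 at or after Dress Overdub ends 12 → clear.
Dress Overdub overlaps Vocals Session.

No — it overlaps Vocals Session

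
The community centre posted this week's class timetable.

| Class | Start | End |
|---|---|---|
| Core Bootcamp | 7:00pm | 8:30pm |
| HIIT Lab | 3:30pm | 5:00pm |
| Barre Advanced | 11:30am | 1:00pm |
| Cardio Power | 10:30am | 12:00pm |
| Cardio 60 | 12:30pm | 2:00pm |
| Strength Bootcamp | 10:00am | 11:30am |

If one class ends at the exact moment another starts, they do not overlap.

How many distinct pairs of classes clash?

Sorted by start: Strength Bootcamp, Cardio Power, Barre Advanced, Cardio 60, HIIT Lab, Core Bootcamp.
Cardio Power starts before Strength Bootcamp ends → Strength Bootcamp and Cardio Power overlap.
Barre Advanced starts exactly when Strength Bootcamp ends (back-to-back, no overlap), so nothing later overlaps Strength Bootcamp either.
Barre Advanced starts before Cardio Power ends → Cardio Power and Barre Advanced overlap.
Cardio 60 starts after Cardio Power ends, so nothing later overlaps Cardio Power either.
Cardio 60 starts before Barre Advanced ends → Barre Advanced and Cardio 60 overlap.
HIIT Lab starts after Barre Advanced ends, so nothing later overlaps Barre Advanced either.
HIIT Lab starts after Cardio 60 ends, so nothing later overlaps Cardio 60 either.
Core Bootcamp starts after HIIT Lab ends.
Overlapping pairs: Barre Advanced & Cardio 60, Barre Advanced & Cardio Power, Cardio Power & Strength Bootcamp — 3 in total.

3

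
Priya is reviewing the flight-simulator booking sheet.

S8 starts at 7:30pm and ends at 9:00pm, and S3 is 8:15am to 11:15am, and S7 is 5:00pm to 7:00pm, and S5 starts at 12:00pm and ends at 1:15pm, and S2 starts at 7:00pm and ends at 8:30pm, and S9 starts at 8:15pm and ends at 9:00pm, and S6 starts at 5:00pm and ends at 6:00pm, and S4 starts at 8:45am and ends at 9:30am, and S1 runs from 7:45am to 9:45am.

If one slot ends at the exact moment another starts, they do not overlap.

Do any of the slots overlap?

Yes

Sorted by start: S1, S3, S4, S5, S6, S7, S2, S8, S9.
S3 starts before S1 ends → S1 and S3 overlap.
That's a conflict, so the schedule is not conflict-free.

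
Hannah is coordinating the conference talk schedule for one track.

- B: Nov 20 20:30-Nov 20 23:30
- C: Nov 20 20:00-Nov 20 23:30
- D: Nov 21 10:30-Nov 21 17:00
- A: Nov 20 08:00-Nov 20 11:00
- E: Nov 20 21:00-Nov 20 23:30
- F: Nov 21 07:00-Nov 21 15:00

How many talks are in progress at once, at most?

Sweep the timeline, counting +1 at each start and −1 at each end (ends before starts at a tie):
Nov 20 08:00 start A → 1
Nov 20 11:00 end A → 0
Nov 20 20:00 start C → 1
Nov 20 20:30 start B → 2
Nov 20 21:00 start E → 3
Nov 20 23:30 end B → 2
Nov 20 23:30 end C → 1
Nov 20 23:30 end E → 0
Nov 21 07:00 start F → 1
Nov 21 10:30 start D → 2
Nov 21 15:00 end F → 1
Nov 21 17:00 end D → 0
Peak is 3, at Nov 20 21:00 (B, C, E).

3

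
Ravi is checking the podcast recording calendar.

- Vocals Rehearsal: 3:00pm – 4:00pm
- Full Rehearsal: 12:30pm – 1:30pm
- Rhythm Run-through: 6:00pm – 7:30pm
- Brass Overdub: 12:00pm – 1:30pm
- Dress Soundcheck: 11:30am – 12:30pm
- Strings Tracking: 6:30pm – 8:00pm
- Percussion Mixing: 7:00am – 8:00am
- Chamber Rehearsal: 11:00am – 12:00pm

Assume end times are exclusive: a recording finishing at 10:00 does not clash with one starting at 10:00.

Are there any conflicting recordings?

Yes

Sorted by start: Percussion Mixing, Chamber Rehearsal, Dress Soundcheck, Brass Overdub, Full Rehearsal, Vocals Rehearsal, Rhythm Run-through, Strings Tracking.
Chamber Rehearsal starts after Percussion Mixing ends, so Percussion Mixing has no further overlaps.
Dress Soundcheck starts before Chamber Rehearsal ends → Chamber Rehearsal and Dress Soundcheck overlap.
That's a conflict, so the schedule is not conflict-free.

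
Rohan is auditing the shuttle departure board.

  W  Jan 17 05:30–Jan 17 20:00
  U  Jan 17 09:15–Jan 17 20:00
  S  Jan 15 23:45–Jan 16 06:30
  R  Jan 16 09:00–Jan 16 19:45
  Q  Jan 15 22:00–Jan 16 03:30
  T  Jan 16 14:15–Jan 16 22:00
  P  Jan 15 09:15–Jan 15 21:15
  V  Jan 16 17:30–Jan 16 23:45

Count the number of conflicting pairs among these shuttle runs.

Sorted by start: P, Q, S, R, T, V, W, U.
Q starts after P ends, so nothing later overlaps P either.
S starts before Q ends → Q and S overlap.
R starts after Q ends, so nothing later overlaps Q either.
R starts after S ends, so nothing later overlaps S either.
T starts before R ends → R and T overlap.
V starts before R ends → R and V overlap.
W starts after R ends, so nothing later overlaps R either.
V starts before T ends → T and V overlap.
W starts after T ends, so nothing later overlaps T either.
W starts after V ends, so nothing later overlaps V either.
U starts before W ends → W and U overlap.
Overlapping pairs: Q & S, R & T, R & V, T & V, U & W — 5 in total.

5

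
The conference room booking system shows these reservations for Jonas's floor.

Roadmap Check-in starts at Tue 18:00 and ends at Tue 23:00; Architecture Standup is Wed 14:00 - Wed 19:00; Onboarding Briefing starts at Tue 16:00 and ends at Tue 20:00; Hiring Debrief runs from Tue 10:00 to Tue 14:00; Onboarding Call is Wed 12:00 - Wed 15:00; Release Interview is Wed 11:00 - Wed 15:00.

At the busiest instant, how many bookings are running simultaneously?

3

Walk through starts and ends in time order (an end at T is processed before a start at T):
Tue 10:00 start Hiring Debrief → 1
Tue 14:00 end Hiring Debrief → 0
Tue 16:00 start Onboarding Briefing → 1
Tue 18:00 start Roadmap Check-in → 2
Tue 20:00 end Onboarding Briefing → 1
Tue 23:00 end Roadmap Check-in → 0
Wed 11:00 start Release Interview → 1
Wed 12:00 start Onboarding Call → 2
Wed 14:00 start Architecture Standup → 3
Wed 15:00 end Onboarding Call → 2
Wed 15:00 end Release Interview → 1
Wed 19:00 end Architecture Standup → 0
Peak is 3, at Wed 14:00 (Architecture Standup, Onboarding Call, Release Interview).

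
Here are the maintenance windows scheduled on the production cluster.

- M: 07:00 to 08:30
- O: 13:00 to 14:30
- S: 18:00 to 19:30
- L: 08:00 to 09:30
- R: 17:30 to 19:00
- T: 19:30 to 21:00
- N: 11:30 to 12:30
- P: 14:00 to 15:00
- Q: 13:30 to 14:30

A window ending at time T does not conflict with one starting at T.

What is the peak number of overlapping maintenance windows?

Sort all start/end points and keep a running count:
07:00 start M → 1
08:00 start L → 2
08:30 end M → 1
09:30 end L → 0
11:30 start N → 1
12:30 end N → 0
13:00 start O → 1
13:30 start Q → 2
14:00 start P → 3
14:30 end O → 2
14:30 end Q → 1
15:00 end P → 0
17:30 start R → 1
18:00 start S → 2
19:00 end R → 1
19:30 end S → 0
19:30 start T → 1
21:00 end T → 0
Peak is 3, at 14:00 (O, P, Q).

3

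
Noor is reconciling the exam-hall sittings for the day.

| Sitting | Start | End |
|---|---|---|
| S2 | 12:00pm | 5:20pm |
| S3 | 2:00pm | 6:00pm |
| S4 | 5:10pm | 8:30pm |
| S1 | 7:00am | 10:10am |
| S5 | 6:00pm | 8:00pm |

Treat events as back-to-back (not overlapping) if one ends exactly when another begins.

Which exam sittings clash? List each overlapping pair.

S2 & S3, S2 & S4, S3 & S4, S4 & S5

Sorted by start: S1, S2, S3, S4, S5.
S2 starts after S1 ends; S1 is clear from here.
S3 starts before S2 ends → S2 and S3 overlap.
S4 starts before S2 ends → S2 and S4 overlap.
S5 starts after S2 ends.
S4 starts before S3 ends → S3 and S4 overlap.
S5 starts exactly when S3 ends (back-to-back, no overlap).
S5 starts before S4 ends → S4 and S5 overlap.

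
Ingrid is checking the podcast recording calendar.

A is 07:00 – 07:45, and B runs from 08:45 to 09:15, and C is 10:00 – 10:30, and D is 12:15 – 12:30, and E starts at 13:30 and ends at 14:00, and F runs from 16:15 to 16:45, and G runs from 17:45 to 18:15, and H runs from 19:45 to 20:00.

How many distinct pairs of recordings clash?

Two intervals overlap when each starts before the other ends.
Sorted by start: A, B, C, D, E, F, G, H.
B starts after A ends, so A has no further overlaps.
C starts after B ends, so B has no further overlaps.
D starts after C ends, so C has no further overlaps.
E starts after D ends, so D has no further overlaps.
F starts after E ends, so E has no further overlaps.
G starts after F ends, so F has no further overlaps.
H starts after G ends.
No pair overlaps.

0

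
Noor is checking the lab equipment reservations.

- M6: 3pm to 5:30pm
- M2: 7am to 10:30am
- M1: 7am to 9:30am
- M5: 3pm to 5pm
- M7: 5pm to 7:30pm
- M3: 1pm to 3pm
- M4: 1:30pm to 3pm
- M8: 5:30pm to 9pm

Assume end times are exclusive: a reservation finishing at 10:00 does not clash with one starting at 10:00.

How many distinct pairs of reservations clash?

5

Sorted by start: M1, M2, M3, M4, M5, M6, M7, M8.
M2 starts before M1 ends → M1 and M2 overlap.
M3 starts after M1 ends, so nothing later overlaps M1 either.
M3 starts after M2 ends, so nothing later overlaps M2 either.
M4 starts before M3 ends → M3 and M4 overlap.
M5 starts exactly when M3 ends (back-to-back, no overlap), so nothing later overlaps M3 either.
M5 starts exactly when M4 ends (back-to-back, no overlap), so nothing later overlaps M4 either.
M6 starts before M5 ends → M5 and M6 overlap.
M7 starts exactly when M5 ends (back-to-back, no overlap), so nothing later overlaps M5 either.
M7 starts before M6 ends → M6 and M7 overlap.
M8 starts exactly when M6 ends (back-to-back, no overlap).
M8 starts before M7 ends → M7 and M8 overlap.
Overlapping pairs: M1 & M2, M3 & M4, M5 & M6, M6 & M7, M7 & M8 — 5 in total.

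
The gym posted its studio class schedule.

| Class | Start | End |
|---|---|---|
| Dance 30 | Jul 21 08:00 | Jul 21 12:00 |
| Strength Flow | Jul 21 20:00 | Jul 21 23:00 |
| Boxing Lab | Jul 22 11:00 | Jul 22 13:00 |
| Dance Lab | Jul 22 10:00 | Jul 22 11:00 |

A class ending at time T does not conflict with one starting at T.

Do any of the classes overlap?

No

Sorted by start: Dance 30, Strength Flow, Dance Lab, Boxing Lab.
Strength Flow starts after Dance 30 ends, so Dance 30 has no further overlaps.
Dance Lab starts after Strength Flow ends, so Strength Flow has no further overlaps.
Boxing Lab starts exactly when Dance Lab ends (back-to-back, no overlap).
Every pair is clear; the schedule has no overlaps.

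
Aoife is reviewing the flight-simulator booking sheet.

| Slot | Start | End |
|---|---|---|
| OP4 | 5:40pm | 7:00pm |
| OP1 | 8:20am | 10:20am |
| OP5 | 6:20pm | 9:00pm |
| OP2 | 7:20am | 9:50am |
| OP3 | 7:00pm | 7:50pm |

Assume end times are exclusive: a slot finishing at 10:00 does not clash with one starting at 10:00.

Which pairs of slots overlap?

OP1 & OP2, OP3 & OP5, OP4 & OP5

Sorted by start: OP2, OP1, OP4, OP5, OP3.
OP1 starts before OP2 ends → OP2 and OP1 overlap.
OP4 starts after OP2 ends; OP2 is clear from here.
OP4 starts after OP1 ends; OP1 is clear from here.
OP5 starts before OP4 ends → OP4 and OP5 overlap.
OP3 starts exactly when OP4 ends (back-to-back, no overlap).
OP3 starts before OP5 ends → OP5 and OP3 overlap.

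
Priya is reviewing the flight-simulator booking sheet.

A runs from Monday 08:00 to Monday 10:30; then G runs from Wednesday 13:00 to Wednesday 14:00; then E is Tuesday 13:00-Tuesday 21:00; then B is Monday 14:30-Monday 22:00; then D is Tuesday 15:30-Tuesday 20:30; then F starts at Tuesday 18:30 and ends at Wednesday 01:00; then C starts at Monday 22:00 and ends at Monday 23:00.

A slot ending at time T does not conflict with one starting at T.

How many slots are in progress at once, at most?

Walk through starts and ends in time order (an end at T is processed before a start at T):
Monday 08:00 start A → 1
Monday 10:30 end A → 0
Monday 14:30 start B → 1
Monday 22:00 end B → 0
Monday 22:00 start C → 1
Monday 23:00 end C → 0
Tuesday 13:00 start E → 1
Tuesday 15:30 start D → 2
Tuesday 18:30 start F → 3
Tuesday 20:30 end D → 2
Tuesday 21:00 end E → 1
Wednesday 01:00 end F → 0
Wednesday 13:00 start G → 1
Wednesday 14:00 end G → 0
Peak is 3, at Tuesday 18:30 (D, E, F).

3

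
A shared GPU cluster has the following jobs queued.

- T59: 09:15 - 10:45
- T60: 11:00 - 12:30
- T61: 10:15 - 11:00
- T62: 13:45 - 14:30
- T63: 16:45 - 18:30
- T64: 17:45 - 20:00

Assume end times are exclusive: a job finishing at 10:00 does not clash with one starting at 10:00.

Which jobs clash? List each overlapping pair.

Sorted by start: T59, T61, T60, T62, T63, T64.
T61 starts before T59 ends → T59 and T61 overlap.
T60 starts after T59 ends, so nothing later overlaps T59 either.
T60 starts exactly when T61 ends (back-to-back, no overlap), so nothing later overlaps T61 either.
T62 starts after T60 ends, so nothing later overlaps T60 either.
T63 starts after T62 ends, so nothing later overlaps T62 either.
T64 starts before T63 ends → T63 and T64 overlap.

T59 & T61, T63 & T64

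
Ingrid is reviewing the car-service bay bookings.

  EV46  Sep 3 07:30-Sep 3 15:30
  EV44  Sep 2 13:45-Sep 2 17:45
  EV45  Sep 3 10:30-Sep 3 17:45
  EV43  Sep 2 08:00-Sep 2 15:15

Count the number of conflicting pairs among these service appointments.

Sorted by start: EV43, EV44, EV46, EV45.
EV44 starts before EV43 ends → EV43 and EV44 overlap.
EV46 starts after EV43 ends, so EV43 has no further overlaps.
EV46 starts after EV44 ends, so EV44 has no further overlaps.
EV45 starts before EV46 ends → EV46 and EV45 overlap.
Overlapping pairs: EV43 & EV44, EV45 & EV46 — 2 in total.

2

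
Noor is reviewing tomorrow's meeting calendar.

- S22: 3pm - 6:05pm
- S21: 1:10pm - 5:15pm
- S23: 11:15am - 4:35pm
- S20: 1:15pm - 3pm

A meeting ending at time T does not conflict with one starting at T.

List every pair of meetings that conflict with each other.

Sorted by start: S23, S21, S20, S22.
S21 starts before S23 ends → S23 and S21 overlap.
S20 starts before S23 ends → S23 and S20 overlap.
S22 starts before S23 ends → S23 and S22 overlap.
S20 starts before S21 ends → S21 and S20 overlap.
S22 starts before S21 ends → S21 and S22 overlap.
S22 starts exactly when S20 ends (back-to-back, no overlap).

S20 & S21, S20 & S23, S21 & S22, S21 & S23, S22 & S23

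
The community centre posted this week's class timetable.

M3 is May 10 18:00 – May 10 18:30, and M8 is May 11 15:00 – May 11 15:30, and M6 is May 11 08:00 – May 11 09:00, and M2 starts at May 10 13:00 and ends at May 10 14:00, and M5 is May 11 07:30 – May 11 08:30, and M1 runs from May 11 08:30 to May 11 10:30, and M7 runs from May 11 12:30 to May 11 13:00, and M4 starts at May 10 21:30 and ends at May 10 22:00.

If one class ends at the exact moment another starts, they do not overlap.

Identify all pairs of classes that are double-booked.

Sorted by start: M2, M3, M4, M5, M6, M1, M7, M8.
M3 starts after M2 ends; M2 is clear from here.
M4 starts after M3 ends; M3 is clear from here.
M5 starts after M4 ends; M4 is clear from here.
M6 starts before M5 ends → M5 and M6 overlap.
M1 starts exactly when M5 ends (back-to-back, no overlap); M5 is clear from here.
M1 starts before M6 ends → M6 and M1 overlap.
M7 starts after M6 ends; M6 is clear from here.
M7 starts after M1 ends; M1 is clear from here.
M8 starts after M7 ends.

M1 & M6, M5 & M6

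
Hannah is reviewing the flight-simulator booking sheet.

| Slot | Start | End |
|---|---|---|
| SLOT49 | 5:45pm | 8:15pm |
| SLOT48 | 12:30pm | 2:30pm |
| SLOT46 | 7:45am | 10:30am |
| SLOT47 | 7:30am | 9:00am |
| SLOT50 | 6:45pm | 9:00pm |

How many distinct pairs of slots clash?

Sorted by start: SLOT47, SLOT46, SLOT48, SLOT49, SLOT50.
SLOT46 starts before SLOT47 ends → SLOT47 and SLOT46 overlap.
SLOT48 starts after SLOT47 ends; SLOT47 is clear from here.
SLOT48 starts after SLOT46 ends; SLOT46 is clear from here.
SLOT49 starts after SLOT48 ends; SLOT48 is clear from here.
SLOT50 starts before SLOT49 ends → SLOT49 and SLOT50 overlap.
Overlapping pairs: SLOT46 & SLOT47, SLOT49 & SLOT50 — 2 in total.

2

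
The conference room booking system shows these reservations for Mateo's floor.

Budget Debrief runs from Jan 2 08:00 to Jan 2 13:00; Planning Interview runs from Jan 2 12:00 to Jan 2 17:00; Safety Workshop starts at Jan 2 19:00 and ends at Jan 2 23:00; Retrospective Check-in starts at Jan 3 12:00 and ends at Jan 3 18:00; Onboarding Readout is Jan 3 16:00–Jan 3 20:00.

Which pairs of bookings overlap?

Budget Debrief & Planning Interview, Onboarding Readout & Retrospective Check-in

Sorted by start: Budget Debrief, Planning Interview, Safety Workshop, Retrospective Check-in, Onboarding Readout.
Planning Interview starts before Budget Debrief ends → Budget Debrief and Planning Interview overlap.
Safety Workshop starts after Budget Debrief ends, so Budget Debrief has no further overlaps.
Safety Workshop starts after Planning Interview ends, so Planning Interview has no further overlaps.
Retrospective Check-in starts after Safety Workshop ends, so Safety Workshop has no further overlaps.
Onboarding Readout starts before Retrospective Check-in ends → Retrospective Check-in and Onboarding Readout overlap.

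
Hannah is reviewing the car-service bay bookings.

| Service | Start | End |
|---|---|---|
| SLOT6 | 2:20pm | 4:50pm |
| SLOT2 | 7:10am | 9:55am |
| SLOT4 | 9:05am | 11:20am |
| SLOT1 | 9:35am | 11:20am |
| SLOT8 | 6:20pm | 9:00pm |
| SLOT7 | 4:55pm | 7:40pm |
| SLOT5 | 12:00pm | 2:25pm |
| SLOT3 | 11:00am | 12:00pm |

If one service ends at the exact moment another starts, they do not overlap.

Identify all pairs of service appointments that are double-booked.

Sorted by start: SLOT2, SLOT4, SLOT1, SLOT3, SLOT5, SLOT6, SLOT7, SLOT8.
SLOT4 starts before SLOT2 ends → SLOT2 and SLOT4 overlap.
SLOT1 starts before SLOT2 ends → SLOT2 and SLOT1 overlap.
SLOT3 starts after SLOT2 ends; SLOT2 is clear from here.
SLOT1 starts before SLOT4 ends → SLOT4 and SLOT1 overlap.
SLOT3 starts before SLOT4 ends → SLOT4 and SLOT3 overlap.
SLOT5 starts after SLOT4 ends; SLOT4 is clear from here.
SLOT3 starts before SLOT1 ends → SLOT1 and SLOT3 overlap.
SLOT5 starts after SLOT1 ends; SLOT1 is clear from here.
SLOT5 starts exactly when SLOT3 ends (back-to-back, no overlap); SLOT3 is clear from here.
SLOT6 starts before SLOT5 ends → SLOT5 and SLOT6 overlap.
SLOT7 starts after SLOT5 ends; SLOT5 is clear from here.
SLOT7 starts after SLOT6 ends; SLOT6 is clear from here.
SLOT8 starts before SLOT7 ends → SLOT7 and SLOT8 overlap.

SLOT1 & SLOT2, SLOT1 & SLOT3, SLOT1 & SLOT4, SLOT2 & SLOT4, SLOT3 & SLOT4, SLOT5 & SLOT6, SLOT7 & SLOT8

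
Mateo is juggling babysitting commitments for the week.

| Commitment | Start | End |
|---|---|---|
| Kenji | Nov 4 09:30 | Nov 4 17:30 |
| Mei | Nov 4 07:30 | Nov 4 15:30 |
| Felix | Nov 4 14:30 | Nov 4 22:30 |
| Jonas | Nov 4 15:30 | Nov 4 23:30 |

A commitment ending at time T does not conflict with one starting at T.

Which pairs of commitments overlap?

Felix & Jonas, Felix & Kenji, Felix & Mei, Jonas & Kenji, Kenji & Mei

Sorted by start: Mei, Kenji, Felix, Jonas.
Kenji starts before Mei ends → Mei and Kenji overlap.
Felix starts before Mei ends → Mei and Felix overlap.
Jonas starts exactly when Mei ends (back-to-back, no overlap).
Felix starts before Kenji ends → Kenji and Felix overlap.
Jonas starts before Kenji ends → Kenji and Jonas overlap.
Jonas starts before Felix ends → Felix and Jonas overlap.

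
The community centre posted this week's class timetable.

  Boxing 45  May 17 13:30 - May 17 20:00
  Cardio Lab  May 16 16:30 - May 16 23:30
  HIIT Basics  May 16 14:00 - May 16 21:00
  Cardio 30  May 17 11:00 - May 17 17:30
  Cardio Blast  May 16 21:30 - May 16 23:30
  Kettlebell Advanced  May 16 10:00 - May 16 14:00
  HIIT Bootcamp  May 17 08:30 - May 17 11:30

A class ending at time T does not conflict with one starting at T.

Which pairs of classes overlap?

Boxing 45 & Cardio 30, Cardio 30 & HIIT Bootcamp, Cardio Blast & Cardio Lab, Cardio Lab & HIIT Basics

Sorted by start: Kettlebell Advanced, HIIT Basics, Cardio Lab, Cardio Blast, HIIT Bootcamp, Cardio 30, Boxing 45.
HIIT Basics starts exactly when Kettlebell Advanced ends (back-to-back, no overlap), so Kettlebell Advanced has no further overlaps.
Cardio Lab starts before HIIT Basics ends → HIIT Basics and Cardio Lab overlap.
Cardio Blast starts after HIIT Basics ends, so HIIT Basics has no further overlaps.
Cardio Blast starts before Cardio Lab ends → Cardio Lab and Cardio Blast overlap.
HIIT Bootcamp starts after Cardio Lab ends, so Cardio Lab has no further overlaps.
HIIT Bootcamp starts after Cardio Blast ends, so Cardio Blast has no further overlaps.
Cardio 30 starts before HIIT Bootcamp ends → HIIT Bootcamp and Cardio 30 overlap.
Boxing 45 starts after HIIT Bootcamp ends.
Boxing 45 starts before Cardio 30 ends → Cardio 30 and Boxing 45 overlap.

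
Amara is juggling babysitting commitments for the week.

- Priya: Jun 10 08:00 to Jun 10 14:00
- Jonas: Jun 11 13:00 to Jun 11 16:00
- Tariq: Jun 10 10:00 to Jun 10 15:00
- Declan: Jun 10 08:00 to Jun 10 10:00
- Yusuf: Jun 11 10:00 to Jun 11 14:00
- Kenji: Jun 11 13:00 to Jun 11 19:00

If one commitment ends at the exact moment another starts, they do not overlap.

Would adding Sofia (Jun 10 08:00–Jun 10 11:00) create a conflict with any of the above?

Declan: starts Jun 10 08:00 before Sofia ends Jun 10 11:00, and ends Jun 10 10:00 after Sofia starts Jun 10 08:00 → overlap.
Priya: starts Jun 10 08:00 before Sofia ends Jun 10 11:00, and ends Jun 10 14:00 after Sofia starts Jun 10 08:00 → overlap.
Tariq: starts Jun 10 10:00 before Sofia ends Jun 10 11:00, and ends Jun 10 15:00 after Sofia starts Jun 10 08:00 → overlap.
Yusuf: starts Jun 11 10:00 at or after Sofia ends Jun 10 11:00 → clear.
Jonas: starts Jun 11 13:00 at or after Sofia ends Jun 10 11:00 → clear.
Kenji: starts Jun 11 13:00 at or after Sofia ends Jun 10 11:00 → clear.
Sofia overlaps Declan, Priya, Tariq.

Yes — it overlaps Declan, Priya, Tariq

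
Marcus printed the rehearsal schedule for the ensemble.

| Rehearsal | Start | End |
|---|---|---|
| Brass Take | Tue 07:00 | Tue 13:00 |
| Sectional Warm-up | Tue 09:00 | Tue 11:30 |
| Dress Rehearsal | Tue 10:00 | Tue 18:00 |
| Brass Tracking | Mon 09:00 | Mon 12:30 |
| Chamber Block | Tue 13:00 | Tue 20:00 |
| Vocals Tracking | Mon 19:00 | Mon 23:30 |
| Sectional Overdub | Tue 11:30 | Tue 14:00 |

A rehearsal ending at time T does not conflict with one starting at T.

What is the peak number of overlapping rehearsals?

3

Sort all start/end points and keep a running count:
Mon 09:00 start Brass Tracking → 1
Mon 12:30 end Brass Tracking → 0
Mon 19:00 start Vocals Tracking → 1
Mon 23:30 end Vocals Tracking → 0
Tue 07:00 start Brass Take → 1
Tue 09:00 start Sectional Warm-up → 2
Tue 10:00 start Dress Rehearsal → 3
Tue 11:30 end Sectional Warm-up → 2
Tue 11:30 start Sectional Overdub → 3
Tue 13:00 end Brass Take → 2
Tue 13:00 start Chamber Block → 3
Tue 14:00 end Sectional Overdub → 2
Tue 18:00 end Dress Rehearsal → 1
Tue 20:00 end Chamber Block → 0
Peak is 3, at Tue 10:00 (Brass Take, Dress Rehearsal, Sectional Warm-up).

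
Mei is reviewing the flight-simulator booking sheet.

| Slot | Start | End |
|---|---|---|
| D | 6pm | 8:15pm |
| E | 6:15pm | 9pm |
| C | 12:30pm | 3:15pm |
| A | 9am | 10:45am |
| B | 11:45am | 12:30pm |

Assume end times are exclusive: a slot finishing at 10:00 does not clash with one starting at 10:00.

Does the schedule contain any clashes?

Yes

Check each pair: they overlap iff neither finishes before the other starts.
Sorted by start: A, B, C, D, E.
B starts after A ends — done with A.
C starts exactly when B ends (back-to-back, no overlap) — done with B.
D starts after C ends — done with C.
E starts before D ends → D and E overlap.
That's a conflict, so the schedule is not conflict-free.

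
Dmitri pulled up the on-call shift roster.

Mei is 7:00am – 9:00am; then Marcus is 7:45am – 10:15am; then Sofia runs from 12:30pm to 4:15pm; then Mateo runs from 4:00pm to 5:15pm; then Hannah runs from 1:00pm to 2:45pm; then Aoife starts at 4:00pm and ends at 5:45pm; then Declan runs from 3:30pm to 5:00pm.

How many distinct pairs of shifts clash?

8

Sorted by start: Mei, Marcus, Sofia, Hannah, Declan, Mateo, Aoife.
Marcus starts before Mei ends → Mei and Marcus overlap.
Sofia starts after Mei ends — done with Mei.
Sofia starts after Marcus ends — done with Marcus.
Hannah starts before Sofia ends → Sofia and Hannah overlap.
Declan starts before Sofia ends → Sofia and Declan overlap.
Mateo starts before Sofia ends → Sofia and Mateo overlap.
Aoife starts before Sofia ends → Sofia and Aoife overlap.
Declan starts after Hannah ends — done with Hannah.
Mateo starts before Declan ends → Declan and Mateo overlap.
Aoife starts before Declan ends → Declan and Aoife overlap.
Aoife starts before Mateo ends → Mateo and Aoife overlap.
Overlapping pairs: Aoife & Declan, Aoife & Mateo, Aoife & Sofia, Declan & Mateo, Declan & Sofia, Hannah & Sofia, Marcus & Mei, Mateo & Sofia — 8 in total.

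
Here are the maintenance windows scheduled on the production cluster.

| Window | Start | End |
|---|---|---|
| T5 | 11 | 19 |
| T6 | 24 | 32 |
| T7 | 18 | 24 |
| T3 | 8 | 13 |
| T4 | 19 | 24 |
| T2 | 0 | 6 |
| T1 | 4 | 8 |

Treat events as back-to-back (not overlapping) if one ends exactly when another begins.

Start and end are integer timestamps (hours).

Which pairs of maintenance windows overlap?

T1 & T2, T3 & T5, T4 & T7, T5 & T7

Sorted by start: T2, T1, T3, T5, T7, T4, T6.
T1 starts before T2 ends → T2 and T1 overlap.
T3 starts after T2 ends, so T2 has no further overlaps.
T3 starts exactly when T1 ends (back-to-back, no overlap), so T1 has no further overlaps.
T5 starts before T3 ends → T3 and T5 overlap.
T7 starts after T3 ends, so T3 has no further overlaps.
T7 starts before T5 ends → T5 and T7 overlap.
T4 starts exactly when T5 ends (back-to-back, no overlap), so T5 has no further overlaps.
T4 starts before T7 ends → T7 and T4 overlap.
T6 starts exactly when T7 ends (back-to-back, no overlap).
T6 starts exactly when T4 ends (back-to-back, no overlap).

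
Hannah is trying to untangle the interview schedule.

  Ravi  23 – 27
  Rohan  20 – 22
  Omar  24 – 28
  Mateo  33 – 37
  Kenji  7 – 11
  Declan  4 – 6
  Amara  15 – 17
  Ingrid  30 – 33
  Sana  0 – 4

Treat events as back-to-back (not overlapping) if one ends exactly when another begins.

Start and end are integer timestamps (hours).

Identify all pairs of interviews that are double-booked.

Omar & Ravi

Check each pair: they overlap iff neither finishes before the other starts.
Sorted by start: Sana, Declan, Kenji, Amara, Rohan, Ravi, Omar, Ingrid, Mateo.
Declan starts exactly when Sana ends (back-to-back, no overlap); Sana is clear from here.
Kenji starts after Declan ends; Declan is clear from here.
Amara starts after Kenji ends; Kenji is clear from here.
Rohan starts after Amara ends; Amara is clear from here.
Ravi starts after Rohan ends; Rohan is clear from here.
Omar starts before Ravi ends → Ravi and Omar overlap.
Ingrid starts after Ravi ends; Ravi is clear from here.
Ingrid starts after Omar ends; Omar is clear from here.
Mateo starts exactly when Ingrid ends (back-to-back, no overlap).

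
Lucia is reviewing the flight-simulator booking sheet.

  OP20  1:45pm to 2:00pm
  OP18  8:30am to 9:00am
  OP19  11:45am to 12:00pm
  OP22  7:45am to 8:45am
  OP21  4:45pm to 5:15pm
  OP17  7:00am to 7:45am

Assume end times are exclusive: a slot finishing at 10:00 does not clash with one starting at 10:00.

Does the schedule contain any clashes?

Sorted by start: OP17, OP22, OP18, OP19, OP20, OP21.
OP22 starts exactly when OP17 ends (back-to-back, no overlap); OP17 is clear from here.
OP18 starts before OP22 ends → OP22 and OP18 overlap.
That's a conflict, so the schedule is not conflict-free.

Yes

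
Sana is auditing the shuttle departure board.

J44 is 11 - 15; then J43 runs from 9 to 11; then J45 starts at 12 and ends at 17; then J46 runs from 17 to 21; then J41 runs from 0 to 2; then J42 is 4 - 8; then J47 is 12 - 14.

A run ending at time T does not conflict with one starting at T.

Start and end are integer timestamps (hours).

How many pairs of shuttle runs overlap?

3

Check each pair: they overlap iff neither finishes before the other starts.
Sorted by start: J41, J42, J43, J44, J45, J47, J46.
J42 starts after J41 ends, so J41 has no further overlaps.
J43 starts after J42 ends, so J42 has no further overlaps.
J44 starts exactly when J43 ends (back-to-back, no overlap), so J43 has no further overlaps.
J45 starts before J44 ends → J44 and J45 overlap.
J47 starts before J44 ends → J44 and J47 overlap.
J46 starts after J44 ends.
J47 starts before J45 ends → J45 and J47 overlap.
J46 starts exactly when J45 ends (back-to-back, no overlap).
J46 starts after J47 ends.
Overlapping pairs: J44 & J45, J44 & J47, J45 & J47 — 3 in total.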